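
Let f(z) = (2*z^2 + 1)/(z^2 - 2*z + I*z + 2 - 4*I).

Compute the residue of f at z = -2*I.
Write f(z) = P(z)/Q(z) with P(z) = 2*z^2 + 1 and Q(z) = z^2 - 2*z + I*z + 2 - 4*I.
The denominator factors as Q(z) = (z - 2 - I)*(z + 2*I), so z = -2*I is a simple zero of Q and P is analytic there; z = -2*I is therefore a simple pole and
  Res(f, z₀) = P(z₀)/Q'(z₀).

Q'(z) = 2*z - 2 + I, so Q'(-2*I) = -2 - 3*I.
P(-2*I) = -7.

Res(f, -2*I) = (-7)/(-2 - 3*I) = 14/13 - 21*I/13

Final answer: 14/13 - 21*I/13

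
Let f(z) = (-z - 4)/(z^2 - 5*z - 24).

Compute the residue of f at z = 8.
Write f(z) = P(z)/Q(z) with P(z) = -z - 4 and Q(z) = z^2 - 5*z - 24.
The denominator factors as Q(z) = (z - 8)*(z + 3), so z = 8 is a simple zero of Q and P is analytic there; z = 8 is therefore a simple pole and
  Res(f, z₀) = P(z₀)/Q'(z₀).

Q'(z) = 2*z - 5, so Q'(8) = 11.
P(8) = -12.

Res(f, 8) = (-12)/(11) = -12/11

Final answer: -12/11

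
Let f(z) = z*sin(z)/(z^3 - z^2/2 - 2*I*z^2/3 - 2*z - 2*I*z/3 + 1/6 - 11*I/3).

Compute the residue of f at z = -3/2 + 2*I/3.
Write f(z) = P(z)/Q(z) with P(z) = z*sin(z) and Q(z) = z^3 - z^2/2 - 2*I*z^2/3 - 2*z - 2*I*z/3 + 1/6 - 11*I/3.
The denominator factors as Q(z) = (z + I)*(z - 2 - I)*(z + 3/2 - 2*I/3), so z = -3/2 + 2*I/3 is a simple zero of Q and P is analytic there; z = -3/2 + 2*I/3 is therefore a simple pole and
  Res(f, z₀) = P(z₀)/Q'(z₀).

Q'(z) = 3*z^2 - z - 4*I*z/3 - 2 - 2*I/3, so Q'(-3/2 + 2*I/3) = 209/36 - 16*I/3.
P(-3/2 + 2*I/3) = (3/2 - 2*I/3)*sin(3/2 - 2*I/3).

Res(f, -3/2 + 2*I/3) = ((3/2 - 2*I/3)*sin(3/2 - 2*I/3))/(209/36 - 16*I/3) = (15894/80545 + 5352*I/80545)*sin(3/2 - 2*I/3)

Final answer: (15894/80545 + 5352*I/80545)*sin(3/2 - 2*I/3)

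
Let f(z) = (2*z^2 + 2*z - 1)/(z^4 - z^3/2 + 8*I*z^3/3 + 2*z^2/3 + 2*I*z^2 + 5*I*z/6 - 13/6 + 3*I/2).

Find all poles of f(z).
The singularities of f are the zeros of the denominator. Factoring,
  z^4 - z^3/2 + 8*I*z^3/3 + 2*z^2/3 + 2*I*z^2 + 5*I*z/6 - 13/6 + 3*I/2 = (z + 1)*(z - I)*(z - 1 + 3*I)*(z - 1/2 + 2*I/3)
so the candidates are z = -1, z = I, z = 1 - 3*I, z = 1/2 - 2*I/3.

Check the numerator P(z) = 2*z^2 + 2*z - 1 at each one:
  P(-1) = -1 ≠ 0, so z = -1 is a (simple) pole.
  P(I) = -3 + 2*I ≠ 0, so z = I is a (simple) pole.
  P(1 - 3*I) = -15 - 18*I ≠ 0, so z = 1 - 3*I is a (simple) pole.
  P(1/2 - 2*I/3) = -7/18 - 8*I/3 ≠ 0, so z = 1/2 - 2*I/3 is a (simple) pole.

Poles of f: {-1, I, 1/2 - 2*I/3, 1 - 3*I}

Final answer: {-1, I, 1/2 - 2*I/3, 1 - 3*I}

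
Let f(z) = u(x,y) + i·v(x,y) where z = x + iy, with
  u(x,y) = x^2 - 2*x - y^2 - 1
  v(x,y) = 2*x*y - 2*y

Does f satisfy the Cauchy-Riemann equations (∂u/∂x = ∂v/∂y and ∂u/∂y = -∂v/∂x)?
∂u/∂x = 2*x - 2
∂v/∂y = 2*x - 2
∂u/∂y = -2*y
∂v/∂x = 2*y
∂u/∂x = ∂v/∂y and ∂u/∂y = -∂v/∂x hold identically; f is analytic.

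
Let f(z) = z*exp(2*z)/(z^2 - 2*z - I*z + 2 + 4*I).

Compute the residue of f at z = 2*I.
(6/13 - 4*I/13)*exp(4*I)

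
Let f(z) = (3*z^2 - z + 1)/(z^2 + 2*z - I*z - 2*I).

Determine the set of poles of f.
The singularities of f are the zeros of the denominator. Factoring,
  z^2 + 2*z - I*z - 2*I = (z - I)*(z + 2)
so the candidates are z = I, z = -2.

Check the numerator P(z) = 3*z^2 - z + 1 at each one:
  P(I) = -2 - I ≠ 0, so z = I is a (simple) pole.
  P(-2) = 15 ≠ 0, so z = -2 is a (simple) pole.

Poles of f: {-2, I}

Final answer: {-2, I}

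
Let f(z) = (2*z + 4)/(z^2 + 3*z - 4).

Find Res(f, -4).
Write f(z) = P(z)/Q(z) with P(z) = 2*z + 4 and Q(z) = z^2 + 3*z - 4.
The denominator factors as Q(z) = (z + 4)*(z - 1), so z = -4 is a simple zero of Q and P is analytic there; z = -4 is therefore a simple pole and
  Res(f, z₀) = P(z₀)/Q'(z₀).

Q'(z) = 2*z + 3, so Q'(-4) = -5.
P(-4) = -4.

Res(f, -4) = (-4)/(-5) = 4/5

Final answer: 4/5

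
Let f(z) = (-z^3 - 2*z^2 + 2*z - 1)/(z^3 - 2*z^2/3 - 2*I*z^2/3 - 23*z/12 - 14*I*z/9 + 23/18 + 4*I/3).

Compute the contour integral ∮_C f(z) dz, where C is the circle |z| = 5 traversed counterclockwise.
pi*(4/3 - 16*I/3)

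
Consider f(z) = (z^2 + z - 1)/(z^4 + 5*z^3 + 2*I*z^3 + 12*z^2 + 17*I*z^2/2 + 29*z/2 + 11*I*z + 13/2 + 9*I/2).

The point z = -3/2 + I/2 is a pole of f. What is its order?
Factor the denominator:
  z^4 + 5*z^3 + 2*I*z^3 + 12*z^2 + 17*I*z^2/2 + 29*z/2 + 11*I*z + 13/2 + 9*I/2 = (z + 3/2 - I/2)^2*(z + 1 + 3*I)*(z + 1)

The numerator P(z) = z^2 + z - 1 has P(-3/2 + I/2) = -1/2 - I ≠ 0, so no factor of (z + 3/2 - I/2) cancels.
Near z = -3/2 + I/2 we can therefore write f(z) = g(z)/(z + 3/2 - I/2)^2 with g analytic at -3/2 + I/2 and g(-3/2 + I/2) ≠ 0 (g is the numerator divided by the remaining denominator factors).

Hence z = -3/2 + I/2 is a pole of order 2.

Final answer: 2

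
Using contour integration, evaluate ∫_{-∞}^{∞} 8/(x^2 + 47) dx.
8*sqrt(47)*pi/47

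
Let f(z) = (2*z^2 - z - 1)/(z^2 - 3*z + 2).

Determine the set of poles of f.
The singularities of f are the zeros of the denominator. Factoring,
  z^2 - 3*z + 2 = (z - 2)*(z - 1)
so the candidates are z = 2, z = 1.

Check the numerator P(z) = 2*z^2 - z - 1 at each one:
  P(2) = 5 ≠ 0, so z = 2 is a (simple) pole.
  P(1) = 0, so the factor (z - 1) cancels and z = 1 is only a removable singularity, not a pole.

Poles of f: {2}

Final answer: {2}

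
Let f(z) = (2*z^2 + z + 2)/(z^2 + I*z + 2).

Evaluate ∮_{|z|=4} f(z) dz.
By the residue theorem, ∮_C f(z) dz = 2πi · (sum of the residues of f at the poles inside |z| = 4).

The denominator factors as (z + 2*I)*(z - I), so the singularities of f are simple poles at z = -2*I, z = I.
  |-2*I|² = 4 < 16 = 4², so this pole is inside the contour.
  |I|² = 1 < 16 = 4², so this pole is inside the contour.

With P(z) = 2*z^2 + z + 2 and Q(z) = z^2 + I*z + 2, each pole is simple, so Res(f, z₀) = P(z₀)/Q'(z₀) with Q'(z) = 2*z + I.
  Res(f, -2*I) = P(-2*I)/Q'(-2*I) = (-6 - 2*I)/(-3*I) = 2/3 - 2*I
  Res(f, I) = P(I)/Q'(I) = (I)/(3*I) = 1/3

Sum of residues inside C: 1 - 2*I
∮_C f(z) dz = 2πi · (1 - 2*I) = pi*(4 + 2*I)

Final answer: pi*(4 + 2*I)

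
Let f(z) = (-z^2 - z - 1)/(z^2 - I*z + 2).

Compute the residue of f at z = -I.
Write f(z) = P(z)/Q(z) with P(z) = -z^2 - z - 1 and Q(z) = z^2 - I*z + 2.
The denominator factors as Q(z) = (z + I)*(z - 2*I), so z = -I is a simple zero of Q and P is analytic there; z = -I is therefore a simple pole and
  Res(f, z₀) = P(z₀)/Q'(z₀).

Q'(z) = 2*z - I, so Q'(-I) = -3*I.
P(-I) = I.

Res(f, -I) = (I)/(-3*I) = -1/3

Final answer: -1/3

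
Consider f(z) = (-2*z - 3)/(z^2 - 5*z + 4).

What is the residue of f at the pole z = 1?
5/3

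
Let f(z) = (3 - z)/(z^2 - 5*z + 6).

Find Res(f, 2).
Write f(z) = P(z)/Q(z) with P(z) = 3 - z and Q(z) = z^2 - 5*z + 6.
The denominator factors as Q(z) = (z - 2)*(z - 3), so z = 2 is a simple zero of Q and P is analytic there; z = 2 is therefore a simple pole and
  Res(f, z₀) = P(z₀)/Q'(z₀).

Q'(z) = 2*z - 5, so Q'(2) = -1.
P(2) = 1.

Res(f, 2) = (1)/(-1) = -1

Final answer: -1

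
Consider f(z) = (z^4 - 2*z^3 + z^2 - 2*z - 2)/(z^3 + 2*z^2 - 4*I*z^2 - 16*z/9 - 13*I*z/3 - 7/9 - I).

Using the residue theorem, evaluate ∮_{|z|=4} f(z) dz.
By the residue theorem, ∮_C f(z) dz = 2πi · (sum of the residues of f at the poles inside |z| = 4).

The denominator factors as (z + 1/3)*(z + 1 - 3*I)*(z + 2/3 - I), so the singularities of f are simple poles at z = -1/3, z = -1 + 3*I, z = -2/3 + I.
  |-1/3|² = 1/9 < 16 = 4², so this pole is inside the contour.
  |-1 + 3*I|² = 10 < 16 = 4², so this pole is inside the contour.
  |-2/3 + I|² = 13/9 < 16 = 4², so this pole is inside the contour.

With P(z) = z^4 - 2*z^3 + z^2 - 2*z - 2 and Q(z) = z^3 + 2*z^2 - 4*I*z^2 - 16*z/9 - 13*I*z/3 - 7/9 - I, each pole is simple, so Res(f, z₀) = P(z₀)/Q'(z₀) with Q'(z) = 3*z^2 + 4*z - 8*I*z - 16/9 - 13*I/3.
  Res(f, -1/3) = P(-1/3)/Q'(-1/3) = (-92/81)/(-25/9 - 5*I/3) = 46/153 - 46*I/255
  Res(f, -1 + 3*I) = P(-1 + 3*I)/Q'(-1 + 3*I) = (-32 + 120*I)/(-52/9 - 7*I/3) = -7704/3145 - 62208*I/3145
  Res(f, -2/3 + I) = P(-2/3 + I)/Q'(-2/3 + I) = (-494/81 - 68*I/27)/(17/9 + I) = -5117/1665 + 163*I/555

Sum of residues inside C: -47/9 - 59*I/3
∮_C f(z) dz = 2πi · (-47/9 - 59*I/3) = pi*(118/3 - 94*I/9)

Final answer: pi*(118/3 - 94*I/9)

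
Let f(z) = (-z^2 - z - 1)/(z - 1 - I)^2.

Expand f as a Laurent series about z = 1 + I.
(-2 - 3*I)/(z - 1 - I)^2 + (-3 - 2*I)/(z - 1 - I) - 1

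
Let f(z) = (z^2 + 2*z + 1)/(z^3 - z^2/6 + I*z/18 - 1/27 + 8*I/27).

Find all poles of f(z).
The singularities of f are the zeros of the denominator. Factoring,
  z^3 - z^2/6 + I*z/18 - 1/27 + 8*I/27 = (z - 2/3 + I/3)*(z - 2*I/3)*(z + 1/2 + I/3)
so the candidates are z = 2/3 - I/3, z = 2*I/3, z = -1/2 - I/3.

Check the numerator P(z) = z^2 + 2*z + 1 at each one:
  P(2/3 - I/3) = 8/3 - 10*I/9 ≠ 0, so z = 2/3 - I/3 is a (simple) pole.
  P(2*I/3) = 5/9 + 4*I/3 ≠ 0, so z = 2*I/3 is a (simple) pole.
  P(-1/2 - I/3) = 5/36 - I/3 ≠ 0, so z = -1/2 - I/3 is a (simple) pole.

Poles of f: {-1/2 - I/3, 2*I/3, 2/3 - I/3}

Final answer: {-1/2 - I/3, 2*I/3, 2/3 - I/3}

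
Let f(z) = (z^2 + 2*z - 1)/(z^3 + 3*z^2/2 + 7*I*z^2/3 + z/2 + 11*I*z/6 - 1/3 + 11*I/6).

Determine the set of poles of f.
The singularities of f are the zeros of the denominator. Factoring,
  z^3 + 3*z^2/2 + 7*I*z^2/3 + z/2 + 11*I*z/6 - 1/3 + 11*I/6 = (z + I)*(z + 1 + 2*I)*(z + 1/2 - 2*I/3)
so the candidates are z = -I, z = -1 - 2*I, z = -1/2 + 2*I/3.

Check the numerator P(z) = z^2 + 2*z - 1 at each one:
  P(-I) = -2 - 2*I ≠ 0, so z = -I is a (simple) pole.
  P(-1 - 2*I) = -6 ≠ 0, so z = -1 - 2*I is a (simple) pole.
  P(-1/2 + 2*I/3) = -79/36 + 2*I/3 ≠ 0, so z = -1/2 + 2*I/3 is a (simple) pole.

Poles of f: {-1 - 2*I, -1/2 + 2*I/3, -I}

Final answer: {-1 - 2*I, -1/2 + 2*I/3, -I}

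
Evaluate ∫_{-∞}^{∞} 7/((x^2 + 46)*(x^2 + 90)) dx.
Let f(z) = 7/((z^2 + 46)*(z^2 + 90)). The denominator has no real zeros and deg Q - deg P = 4 ≥ 2, so the integral of f over the upper semicircle |z| = R tends to 0 as R → ∞. Closing the contour in the upper half-plane,
  ∫_{-∞}^{∞} f(x) dx = 2πi · Σ Res(f, z_k)  over the poles with Im z_k > 0.

Zeros of the denominator: z^2 + 46 = 0 gives z = ±sqrt(46)*I; z^2 + 90 = 0 gives z = ±3*sqrt(10)*I.
Upper half-plane: z = 3*sqrt(10)*I, z = sqrt(46)*I (simple).

Each pole is a simple zero of Q(z) = z^4 + 136*z^2 + 4140, so Res(f, z₀) = P(z₀)/Q'(z₀) with P(z) = 7, Q'(z) = 4*z^3 + 272*z:
  Res(f, 3*sqrt(10)*I) = (7)/(-264*sqrt(10)*I) = 7*sqrt(10)*I/2640
  Res(f, sqrt(46)*I) = (7)/(88*sqrt(46)*I) = -7*sqrt(46)*I/4048

Sum of residues: 7*I*(-15*sqrt(46) + 23*sqrt(10))/60720
∫_{-∞}^{∞} f(x) dx = 2πi · (7*I*(-15*sqrt(46) + 23*sqrt(10))/60720) = 7*pi*(-23*sqrt(10) + 15*sqrt(46))/30360

Final answer: 7*pi*(-23*sqrt(10) + 15*sqrt(46))/30360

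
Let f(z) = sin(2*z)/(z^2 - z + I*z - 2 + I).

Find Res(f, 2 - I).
(3/10 + I/10)*sin(4 - 2*I)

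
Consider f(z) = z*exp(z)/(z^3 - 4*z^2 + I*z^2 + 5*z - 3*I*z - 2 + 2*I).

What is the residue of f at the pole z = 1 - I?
Write f(z) = P(z)/Q(z) with P(z) = z*exp(z) and Q(z) = z^3 - 4*z^2 + I*z^2 + 5*z - 3*I*z - 2 + 2*I.
The denominator factors as Q(z) = (z - 1)*(z - 1 + I)*(z - 2), so z = 1 - I is a simple zero of Q and P is analytic there; z = 1 - I is therefore a simple pole and
  Res(f, z₀) = P(z₀)/Q'(z₀).

Q'(z) = 3*z^2 - 8*z + 2*I*z + 5 - 3*I, so Q'(1 - I) = -1 + I.
P(1 - I) = (1 - I)*exp(1 - I).

Res(f, 1 - I) = ((1 - I)*exp(1 - I))/(-1 + I) = -exp(1 - I)

Final answer: -exp(1 - I)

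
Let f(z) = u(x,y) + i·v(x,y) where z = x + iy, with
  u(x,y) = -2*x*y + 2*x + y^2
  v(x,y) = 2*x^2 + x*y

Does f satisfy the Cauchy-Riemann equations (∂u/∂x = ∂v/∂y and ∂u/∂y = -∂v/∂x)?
∂u/∂x = 2 - 2*y
∂v/∂y = x
∂u/∂y = -2*x + 2*y
∂v/∂x = 4*x + y
∂u/∂x ≠ ∂v/∂y and ∂u/∂y ≠ -∂v/∂x; the Cauchy-Riemann equations are not satisfied, so f is not analytic.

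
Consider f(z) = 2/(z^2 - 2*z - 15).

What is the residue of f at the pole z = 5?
Write f(z) = P(z)/Q(z) with P(z) = 2 and Q(z) = z^2 - 2*z - 15.
The denominator factors as Q(z) = (z - 5)*(z + 3), so z = 5 is a simple zero of Q and P is analytic there; z = 5 is therefore a simple pole and
  Res(f, z₀) = P(z₀)/Q'(z₀).

Q'(z) = 2*z - 2, so Q'(5) = 8.
P(5) = 2.

Res(f, 5) = (2)/(8) = 1/4

Final answer: 1/4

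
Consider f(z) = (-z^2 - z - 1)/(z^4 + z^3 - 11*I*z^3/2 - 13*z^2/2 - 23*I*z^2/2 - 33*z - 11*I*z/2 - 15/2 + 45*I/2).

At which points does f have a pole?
{-2 - 3*I/2, I, 3*I, 1 + 3*I}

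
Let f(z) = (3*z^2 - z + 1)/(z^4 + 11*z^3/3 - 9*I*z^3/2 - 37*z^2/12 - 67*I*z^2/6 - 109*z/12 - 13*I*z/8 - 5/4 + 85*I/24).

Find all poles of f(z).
{-2 + 3*I/2, -1 + I/2, -1 + 2*I, 1/3 + I/2}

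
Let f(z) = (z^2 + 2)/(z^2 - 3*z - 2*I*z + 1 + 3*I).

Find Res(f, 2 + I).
5 + 4*I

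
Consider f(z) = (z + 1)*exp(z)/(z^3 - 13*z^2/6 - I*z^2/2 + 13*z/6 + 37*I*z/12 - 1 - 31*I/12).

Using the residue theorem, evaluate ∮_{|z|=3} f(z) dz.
By the residue theorem, ∮_C f(z) dz = 2πi · (sum of the residues of f at the poles inside |z| = 3).

The denominator factors as (z - 3/2 + I)*(z + 1/3 - 3*I/2)*(z - 1), so the singularities of f are simple poles at z = 3/2 - I, z = -1/3 + 3*I/2, z = 1.
  |3/2 - I|² = 13/4 < 9 = 3², so this pole is inside the contour.
  |-1/3 + 3*I/2|² = 85/36 < 9 = 3², so this pole is inside the contour.
  |1|² = 1 < 9 = 3², so this pole is inside the contour.

With P(z) = (z + 1)*exp(z) and Q(z) = z^3 - 13*z^2/6 - I*z^2/2 + 13*z/6 + 37*I*z/12 - 1 - 31*I/12, each pole is simple, so Res(f, z₀) = P(z₀)/Q'(z₀) with Q'(z) = 3*z^2 - 13*z/3 - I*z + 13/6 + 37*I/12.
  Res(f, 3/2 - I) = P(3/2 - I)/Q'(3/2 - I) = ((5/2 - I)*exp(3/2 - I))/(-19/12 - 37*I/12) = (-63/865 + 669*I/865)*exp(3/2 - I)
  Res(f, -1/3 + 3*I/2) = P(-1/3 + 3*I/2)/Q'(-1/3 + 3*I/2) = ((2/3 + 3*I/2)*exp(-1/3 + 3*I/2))/(-47/36 - 73*I/12) = (-6477/25085 + 1359*I/25085)*exp(-1/3 + 3*I/2)
  Res(f, 1) = P(1)/Q'(1) = (2*exp(1))/(5/6 + 25*I/12) = exp(1)*(48/145 - 24*I/29)

Sum of residues inside C: exp(1)*(48/145 - 24*I/29) + (-6477/25085 + 1359*I/25085)*exp(-1/3 + 3*I/2) + (-63/865 + 669*I/865)*exp(3/2 - I)
∮_C f(z) dz = 2πi · (exp(1)*(48/145 - 24*I/29) + (-6477/25085 + 1359*I/25085)*exp(-1/3 + 3*I/2) + (-63/865 + 669*I/865)*exp(3/2 - I)) = pi*(-2718/25085 - 12954*I/25085)*exp(-1/3 + 3*I/2) + exp(1)*pi*(48/29 + 96*I/145) + pi*(-1338/865 - 126*I/865)*exp(3/2 - I)

Final answer: pi*(-2718/25085 - 12954*I/25085)*exp(-1/3 + 3*I/2) + exp(1)*pi*(48/29 + 96*I/145) + pi*(-1338/865 - 126*I/865)*exp(3/2 - I)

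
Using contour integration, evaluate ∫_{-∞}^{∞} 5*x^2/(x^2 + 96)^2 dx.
5*sqrt(6)*pi/48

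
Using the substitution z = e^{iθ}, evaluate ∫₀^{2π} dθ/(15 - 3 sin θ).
Call the integral J. The integrand is 2π-periodic and we integrate over a full period, so shifting θ does not change the value (θ → θ + π/2 turns sin θ into cos θ; θ → θ + π flips the sign of the trig term). Hence
  J = ∫₀^{2π} dθ/(15 + 3 cos θ).
Put z = e^{iθ}: then cos θ = (z + 1/z)/2, dθ = dz/(iz), and z runs once counterclockwise around |z| = 1:
  J = ∮_{|z|=1} 1/(15 + 3*(z + 1/z)/2) · dz/(iz) = (2/i) ∮_{|z|=1} dz/(3*z^2 + 30*z + 3).
The roots of 3*z^2 + 30*z + 3 are z = (-15 ± sqrt(15^2 - 3^2))/3, with sqrt(216) = 6*sqrt(6); their product is 1, so only z₊ = -5 + 2*sqrt(6) lies inside the unit circle (z₋ = -5 - 2*sqrt(6) lies outside).
z₊ is a simple zero of q(z) = 3*z^2 + 30*z + 3, so Res(1/q, z₊) = 1/q'(z₊) with q'(z) = 6*z + 30; and q'(z₊) = 3*(z₊ - z₋) = 12*sqrt(6).
Therefore J = (2/i) · 2πi · 1/(12*sqrt(6)) = 2*pi/(6*sqrt(6)) = sqrt(6)*pi/18

Final answer: sqrt(6)*pi/18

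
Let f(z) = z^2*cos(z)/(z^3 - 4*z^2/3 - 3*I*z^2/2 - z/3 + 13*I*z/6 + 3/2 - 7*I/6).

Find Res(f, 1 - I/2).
Write f(z) = P(z)/Q(z) with P(z) = z^2*cos(z) and Q(z) = z^3 - 4*z^2/3 - 3*I*z^2/2 - z/3 + 13*I*z/6 + 3/2 - 7*I/6.
The denominator factors as Q(z) = (z + 2/3 - I)*(z - 1 - I)*(z - 1 + I/2), so z = 1 - I/2 is a simple zero of Q and P is analytic there; z = 1 - I/2 is therefore a simple pole and
  Res(f, z₀) = P(z₀)/Q'(z₀).

Q'(z) = 3*z^2 - 8*z/3 - 3*I*z - 1/3 + 13*I/6, so Q'(1 - I/2) = -9/4 - 5*I/2.
P(1 - I/2) = (3/4 - I)*cos(1 - I/2).

Res(f, 1 - I/2) = ((3/4 - I)*cos(1 - I/2))/(-9/4 - 5*I/2) = (13/181 + 66*I/181)*cos(1 - I/2)

Final answer: (13/181 + 66*I/181)*cos(1 - I/2)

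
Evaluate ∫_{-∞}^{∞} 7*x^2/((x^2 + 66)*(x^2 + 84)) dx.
7*pi*(-sqrt(66) + 2*sqrt(21))/18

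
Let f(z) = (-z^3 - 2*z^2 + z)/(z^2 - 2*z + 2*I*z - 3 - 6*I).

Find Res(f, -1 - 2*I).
12/5 + 9*I/5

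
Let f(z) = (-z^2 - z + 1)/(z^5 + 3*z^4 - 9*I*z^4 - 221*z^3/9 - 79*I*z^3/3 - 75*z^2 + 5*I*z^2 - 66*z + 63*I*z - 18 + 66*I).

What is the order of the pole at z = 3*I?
Factor the denominator:
  z^5 + 3*z^4 - 9*I*z^4 - 221*z^3/9 - 79*I*z^3/3 - 75*z^2 + 5*I*z^2 - 66*z + 63*I*z - 18 + 66*I = (z - 3*I)^3*(z + 1 + 2*I/3)*(z + 2 - 2*I/3)

The numerator P(z) = -z^2 - z + 1 has P(3*I) = 10 - 3*I ≠ 0, so no factor of (z - 3*I) cancels.
Near z = 3*I we can therefore write f(z) = g(z)/(z - 3*I)^3 with g analytic at 3*I and g(3*I) ≠ 0 (g is the numerator divided by the remaining denominator factors).

Hence z = 3*I is a pole of order 3.

Final answer: 3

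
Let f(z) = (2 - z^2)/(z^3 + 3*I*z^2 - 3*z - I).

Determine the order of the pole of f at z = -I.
3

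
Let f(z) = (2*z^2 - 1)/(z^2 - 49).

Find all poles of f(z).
The singularities of f are the zeros of the denominator. Factoring,
  z^2 - 49 = (z - 7)*(z + 7)
so the candidates are z = 7, z = -7.

Check the numerator P(z) = 2*z^2 - 1 at each one:
  P(7) = 97 ≠ 0, so z = 7 is a (simple) pole.
  P(-7) = 97 ≠ 0, so z = -7 is a (simple) pole.

Poles of f: {-7, 7}

Final answer: {-7, 7}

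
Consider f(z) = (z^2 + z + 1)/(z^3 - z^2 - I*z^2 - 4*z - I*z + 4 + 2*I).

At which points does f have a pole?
The singularities of f are the zeros of the denominator. Factoring,
  z^3 - z^2 - I*z^2 - 4*z - I*z + 4 + 2*I = (z - 1)*(z - 2 - I)*(z + 2)
so the candidates are z = 1, z = 2 + I, z = -2.

Check the numerator P(z) = z^2 + z + 1 at each one:
  P(1) = 3 ≠ 0, so z = 1 is a (simple) pole.
  P(2 + I) = 6 + 5*I ≠ 0, so z = 2 + I is a (simple) pole.
  P(-2) = 3 ≠ 0, so z = -2 is a (simple) pole.

Poles of f: {-2, 1, 2 + I}

Final answer: {-2, 1, 2 + I}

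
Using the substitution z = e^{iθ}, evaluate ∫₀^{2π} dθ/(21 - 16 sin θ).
Call the integral J. The integrand is 2π-periodic and we integrate over a full period, so shifting θ does not change the value (θ → θ + π/2 turns sin θ into cos θ; θ → θ + π flips the sign of the trig term). Hence
  J = ∫₀^{2π} dθ/(21 + 16 cos θ).
Put z = e^{iθ}: then cos θ = (z + 1/z)/2, dθ = dz/(iz), and z runs once counterclockwise around |z| = 1:
  J = ∮_{|z|=1} 1/(21 + 16*(z + 1/z)/2) · dz/(iz) = (2/i) ∮_{|z|=1} dz/(16*z^2 + 42*z + 16).
The roots of 16*z^2 + 42*z + 16 are z = (-21 ± sqrt(21^2 - 16^2))/16, with sqrt(185) = sqrt(185); their product is 1, so only z₊ = -21/16 + sqrt(185)/16 lies inside the unit circle (z₋ = -21/16 - sqrt(185)/16 lies outside).
z₊ is a simple zero of q(z) = 16*z^2 + 42*z + 16, so Res(1/q, z₊) = 1/q'(z₊) with q'(z) = 32*z + 42; and q'(z₊) = 16*(z₊ - z₋) = 2*sqrt(185).
Therefore J = (2/i) · 2πi · 1/(2*sqrt(185)) = 2*pi/(sqrt(185)) = 2*sqrt(185)*pi/185

Final answer: 2*sqrt(185)*pi/185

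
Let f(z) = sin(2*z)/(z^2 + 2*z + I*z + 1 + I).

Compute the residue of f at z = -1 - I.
Write f(z) = P(z)/Q(z) with P(z) = sin(2*z) and Q(z) = z^2 + 2*z + I*z + 1 + I.
The denominator factors as Q(z) = (z + 1 + I)*(z + 1), so z = -1 - I is a simple zero of Q and P is analytic there; z = -1 - I is therefore a simple pole and
  Res(f, z₀) = P(z₀)/Q'(z₀).

Q'(z) = 2*z + 2 + I, so Q'(-1 - I) = -I.
P(-1 - I) = -sin(2 + 2*I).

Res(f, -1 - I) = (-sin(2 + 2*I))/(-I) = -I*sin(2 + 2*I)

Final answer: -I*sin(2 + 2*I)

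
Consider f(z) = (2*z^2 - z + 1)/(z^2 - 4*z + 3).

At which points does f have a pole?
{1, 3}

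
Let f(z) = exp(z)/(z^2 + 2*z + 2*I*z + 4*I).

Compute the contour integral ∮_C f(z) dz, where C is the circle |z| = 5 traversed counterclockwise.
By the residue theorem, ∮_C f(z) dz = 2πi · (sum of the residues of f at the poles inside |z| = 5).

The denominator factors as (z + 2)*(z + 2*I), so the singularities of f are simple poles at z = -2, z = -2*I.
  |-2|² = 4 < 25 = 5², so this pole is inside the contour.
  |-2*I|² = 4 < 25 = 5², so this pole is inside the contour.

With P(z) = exp(z) and Q(z) = z^2 + 2*z + 2*I*z + 4*I, each pole is simple, so Res(f, z₀) = P(z₀)/Q'(z₀) with Q'(z) = 2*z + 2 + 2*I.
  Res(f, -2) = P(-2)/Q'(-2) = (exp(-2))/(-2 + 2*I) = (-1/4 - I/4)*exp(-2)
  Res(f, -2*I) = P(-2*I)/Q'(-2*I) = (exp(-2*I))/(2 - 2*I) = (1/4 + I/4)*exp(-2*I)

Sum of residues inside C: (1/4 + I/4)*exp(-2*I) + (-1/4 - I/4)*exp(-2)
∮_C f(z) dz = 2πi · ((1/4 + I/4)*exp(-2*I) + (-1/4 - I/4)*exp(-2)) = pi*(1/2 - I/2)*exp(-2) + pi*(-1/2 + I/2)*exp(-2*I)

Final answer: pi*(1/2 - I/2)*exp(-2) + pi*(-1/2 + I/2)*exp(-2*I)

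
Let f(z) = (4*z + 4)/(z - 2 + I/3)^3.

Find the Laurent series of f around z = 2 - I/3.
Put w = z - (2 - I/3), i.e. z = w + 2 - I/3. The denominator is w^3, so it suffices to rewrite the numerator in powers of w.

P(z) = 4*z + 4
P(w + 2 - I/3) = 12 - 4*I/3 + 4*w

Dividing each term by w^3:
  f = (12 - 4*I/3)/w^3 + 4/w^2

Substituting back w = z - 2 + I/3:
  f(z) = (12 - 4*I/3)/(z - 2 + I/3)^3 + 4/(z - 2 + I/3)^2

The series is finite because the numerator is a polynomial; the negative powers form the principal part.

Final answer: (12 - 4*I/3)/(z - 2 + I/3)^3 + 4/(z - 2 + I/3)^2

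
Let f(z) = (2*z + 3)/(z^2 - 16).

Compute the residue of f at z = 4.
11/8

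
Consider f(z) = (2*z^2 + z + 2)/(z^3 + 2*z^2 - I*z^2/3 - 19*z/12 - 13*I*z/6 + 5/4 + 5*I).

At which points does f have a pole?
The singularities of f are the zeros of the denominator. Factoring,
  z^3 + 2*z^2 - I*z^2/3 - 19*z/12 - 13*I*z/6 + 5/4 + 5*I = (z - 3*I/2)*(z + 3 + 2*I/3)*(z - 1 + I/2)
so the candidates are z = 3*I/2, z = -3 - 2*I/3, z = 1 - I/2.

Check the numerator P(z) = 2*z^2 + z + 2 at each one:
  P(3*I/2) = -5/2 + 3*I/2 ≠ 0, so z = 3*I/2 is a (simple) pole.
  P(-3 - 2*I/3) = 145/9 + 22*I/3 ≠ 0, so z = -3 - 2*I/3 is a (simple) pole.
  P(1 - I/2) = 9/2 - 5*I/2 ≠ 0, so z = 1 - I/2 is a (simple) pole.

Poles of f: {-3 - 2*I/3, 3*I/2, 1 - I/2}

Final answer: {-3 - 2*I/3, 3*I/2, 1 - I/2}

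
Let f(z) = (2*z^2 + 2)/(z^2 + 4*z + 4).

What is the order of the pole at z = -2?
Factor the denominator:
  z^2 + 4*z + 4 = (z + 2)^2

The numerator P(z) = 2*z^2 + 2 has P(-2) = 10 ≠ 0, so no factor of (z + 2) cancels.
Near z = -2 we can therefore write f(z) = g(z)/(z + 2)^2 with g analytic at -2 and g(-2) ≠ 0 (g is just the numerator).

Hence z = -2 is a pole of order 2.

Final answer: 2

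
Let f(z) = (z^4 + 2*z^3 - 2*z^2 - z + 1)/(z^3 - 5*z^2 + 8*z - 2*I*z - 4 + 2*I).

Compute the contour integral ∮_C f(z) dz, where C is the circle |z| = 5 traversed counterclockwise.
pi*(-4 + 50*I)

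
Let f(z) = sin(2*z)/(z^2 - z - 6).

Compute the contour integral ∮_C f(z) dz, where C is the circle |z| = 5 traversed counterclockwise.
By the residue theorem, ∮_C f(z) dz = 2πi · (sum of the residues of f at the poles inside |z| = 5).

The denominator factors as (z + 2)*(z - 3), so the singularities of f are simple poles at z = -2, z = 3.
  |-2|² = 4 < 25 = 5², so this pole is inside the contour.
  |3|² = 9 < 25 = 5², so this pole is inside the contour.

With P(z) = sin(2*z) and Q(z) = z^2 - z - 6, each pole is simple, so Res(f, z₀) = P(z₀)/Q'(z₀) with Q'(z) = 2*z - 1.
  Res(f, -2) = P(-2)/Q'(-2) = (-sin(4))/(-5) = sin(4)/5
  Res(f, 3) = P(3)/Q'(3) = (sin(6))/(5) = sin(6)/5

Sum of residues inside C: sin(4)/5 + sin(6)/5
∮_C f(z) dz = 2πi · (sin(4)/5 + sin(6)/5) = 2*I*pi*sin(4)/5 + 2*I*pi*sin(6)/5

Final answer: 2*I*pi*sin(4)/5 + 2*I*pi*sin(6)/5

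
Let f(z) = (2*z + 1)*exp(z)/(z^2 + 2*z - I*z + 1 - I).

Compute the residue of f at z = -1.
Write f(z) = P(z)/Q(z) with P(z) = (2*z + 1)*exp(z) and Q(z) = z^2 + 2*z - I*z + 1 - I.
The denominator factors as Q(z) = (z + 1 - I)*(z + 1), so z = -1 is a simple zero of Q and P is analytic there; z = -1 is therefore a simple pole and
  Res(f, z₀) = P(z₀)/Q'(z₀).

Q'(z) = 2*z + 2 - I, so Q'(-1) = -I.
P(-1) = -exp(-1).

Res(f, -1) = (-exp(-1))/(-I) = -I*exp(-1)

Final answer: -I*exp(-1)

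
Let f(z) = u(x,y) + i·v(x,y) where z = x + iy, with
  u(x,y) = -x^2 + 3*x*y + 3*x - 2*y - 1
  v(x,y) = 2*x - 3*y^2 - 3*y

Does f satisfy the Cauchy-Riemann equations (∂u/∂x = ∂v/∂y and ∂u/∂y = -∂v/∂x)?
∂u/∂x = -2*x + 3*y + 3
∂v/∂y = -6*y - 3
∂u/∂y = 3*x - 2
∂v/∂x = 2
∂u/∂x ≠ ∂v/∂y and ∂u/∂y ≠ -∂v/∂x; the Cauchy-Riemann equations are not satisfied, so f is not analytic.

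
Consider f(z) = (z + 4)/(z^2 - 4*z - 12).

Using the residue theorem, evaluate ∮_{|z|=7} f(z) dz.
2*I*pi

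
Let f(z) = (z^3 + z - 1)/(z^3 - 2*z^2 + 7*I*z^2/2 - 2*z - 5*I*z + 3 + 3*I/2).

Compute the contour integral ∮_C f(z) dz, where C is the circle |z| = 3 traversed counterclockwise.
By the residue theorem, ∮_C f(z) dz = 2πi · (sum of the residues of f at the poles inside |z| = 3).

The denominator factors as (z + 3*I/2)*(z - 1)*(z - 1 + 2*I), so the singularities of f are simple poles at z = -3*I/2, z = 1, z = 1 - 2*I.
  |-3*I/2|² = 9/4 < 9 = 3², so this pole is inside the contour.
  |1|² = 1 < 9 = 3², so this pole is inside the contour.
  |1 - 2*I|² = 5 < 9 = 3², so this pole is inside the contour.

With P(z) = z^3 + z - 1 and Q(z) = z^3 - 2*z^2 + 7*I*z^2/2 - 2*z - 5*I*z + 3 + 3*I/2, each pole is simple, so Res(f, z₀) = P(z₀)/Q'(z₀) with Q'(z) = 3*z^2 - 4*z + 7*I*z - 2 - 5*I.
  Res(f, -3*I/2) = P(-3*I/2)/Q'(-3*I/2) = (-1 + 15*I/8)/(7/4 + I) = 2/65 + 137*I/130
  Res(f, 1) = P(1)/Q'(1) = (1)/(-3 + 2*I) = -3/13 - 2*I/13
  Res(f, 1 - 2*I) = P(1 - 2*I)/Q'(1 - 2*I) = (-11)/(-1 - 2*I) = 11/5 - 22*I/5

Sum of residues inside C: 2 - 7*I/2
∮_C f(z) dz = 2πi · (2 - 7*I/2) = pi*(7 + 4*I)

Final answer: pi*(7 + 4*I)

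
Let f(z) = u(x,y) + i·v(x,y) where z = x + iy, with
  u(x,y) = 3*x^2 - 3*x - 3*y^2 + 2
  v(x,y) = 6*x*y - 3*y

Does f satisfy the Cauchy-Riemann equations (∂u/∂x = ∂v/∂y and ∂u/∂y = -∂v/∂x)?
∂u/∂x = 6*x - 3
∂v/∂y = 6*x - 3
∂u/∂y = -6*y
∂v/∂x = 6*y
∂u/∂x = ∂v/∂y and ∂u/∂y = -∂v/∂x hold identically; f is analytic.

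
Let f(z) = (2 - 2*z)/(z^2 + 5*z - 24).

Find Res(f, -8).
Write f(z) = P(z)/Q(z) with P(z) = 2 - 2*z and Q(z) = z^2 + 5*z - 24.
The denominator factors as Q(z) = (z + 8)*(z - 3), so z = -8 is a simple zero of Q and P is analytic there; z = -8 is therefore a simple pole and
  Res(f, z₀) = P(z₀)/Q'(z₀).

Q'(z) = 2*z + 5, so Q'(-8) = -11.
P(-8) = 18.

Res(f, -8) = (18)/(-11) = -18/11

Final answer: -18/11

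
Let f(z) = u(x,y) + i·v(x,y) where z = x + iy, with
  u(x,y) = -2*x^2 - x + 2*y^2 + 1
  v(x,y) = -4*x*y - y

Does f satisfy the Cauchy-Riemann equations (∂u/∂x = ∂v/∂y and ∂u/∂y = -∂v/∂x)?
∂u/∂x = -4*x - 1
∂v/∂y = -4*x - 1
∂u/∂y = 4*y
∂v/∂x = -4*y
∂u/∂x = ∂v/∂y and ∂u/∂y = -∂v/∂x hold identically; f is analytic.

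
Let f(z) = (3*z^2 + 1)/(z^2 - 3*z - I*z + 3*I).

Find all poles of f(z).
The singularities of f are the zeros of the denominator. Factoring,
  z^2 - 3*z - I*z + 3*I = (z - 3)*(z - I)
so the candidates are z = 3, z = I.

Check the numerator P(z) = 3*z^2 + 1 at each one:
  P(3) = 28 ≠ 0, so z = 3 is a (simple) pole.
  P(I) = -2 ≠ 0, so z = I is a (simple) pole.

Poles of f: {I, 3}

Final answer: {I, 3}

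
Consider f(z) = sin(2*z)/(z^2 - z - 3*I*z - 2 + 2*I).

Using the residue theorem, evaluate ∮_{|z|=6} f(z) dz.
By the residue theorem, ∮_C f(z) dz = 2πi · (sum of the residues of f at the poles inside |z| = 6).

The denominator factors as (z - 1 - I)*(z - 2*I), so the singularities of f are simple poles at z = 1 + I, z = 2*I.
  |1 + I|² = 2 < 36 = 6², so this pole is inside the contour.
  |2*I|² = 4 < 36 = 6², so this pole is inside the contour.

With P(z) = sin(2*z) and Q(z) = z^2 - z - 3*I*z - 2 + 2*I, each pole is simple, so Res(f, z₀) = P(z₀)/Q'(z₀) with Q'(z) = 2*z - 1 - 3*I.
  Res(f, 1 + I) = P(1 + I)/Q'(1 + I) = (sin(2 + 2*I))/(1 - I) = (1/2 + I/2)*sin(2 + 2*I)
  Res(f, 2*I) = P(2*I)/Q'(2*I) = (I*sinh(4))/(-1 + I) = (1/2 - I/2)*sinh(4)

Sum of residues inside C: (1/2 - I/2)*sinh(4) + (1/2 + I/2)*sin(2 + 2*I)
∮_C f(z) dz = 2πi · ((1/2 - I/2)*sinh(4) + (1/2 + I/2)*sin(2 + 2*I)) = pi*(-1 + I)*sin(2 + 2*I) + pi*(1 + I)*sinh(4)

Final answer: pi*(-1 + I)*sin(2 + 2*I) + pi*(1 + I)*sinh(4)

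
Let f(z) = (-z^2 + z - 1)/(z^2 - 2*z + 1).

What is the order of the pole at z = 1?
2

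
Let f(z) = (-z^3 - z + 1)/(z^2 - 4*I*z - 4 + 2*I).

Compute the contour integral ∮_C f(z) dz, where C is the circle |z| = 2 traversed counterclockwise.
By the residue theorem, ∮_C f(z) dz = 2πi · (sum of the residues of f at the poles inside |z| = 2).

The denominator factors as (z - 1 - I)*(z + 1 - 3*I), so the singularities of f are simple poles at z = 1 + I, z = -1 + 3*I.
  |1 + I|² = 2 < 4 = 2², so this pole is inside the contour.
  |-1 + 3*I|² = 10 > 4 = 2², so this pole is outside the contour.

With P(z) = -z^3 - z + 1 and Q(z) = z^2 - 4*I*z - 4 + 2*I, each pole is simple, so Res(f, z₀) = P(z₀)/Q'(z₀) with Q'(z) = 2*z - 4*I.
  Res(f, 1 + I) = P(1 + I)/Q'(1 + I) = (2 - 3*I)/(2 - 2*I) = 5/4 - I/4

∮_C f(z) dz = 2πi · (5/4 - I/4) = pi*(1/2 + 5*I/2)

Final answer: pi*(1/2 + 5*I/2)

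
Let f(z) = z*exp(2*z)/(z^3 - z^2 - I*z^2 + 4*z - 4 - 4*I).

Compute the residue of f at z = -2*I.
Write f(z) = P(z)/Q(z) with P(z) = z*exp(2*z) and Q(z) = z^3 - z^2 - I*z^2 + 4*z - 4 - 4*I.
The denominator factors as Q(z) = (z + 2*I)*(z - 2*I)*(z - 1 - I), so z = -2*I is a simple zero of Q and P is analytic there; z = -2*I is therefore a simple pole and
  Res(f, z₀) = P(z₀)/Q'(z₀).

Q'(z) = 3*z^2 - 2*z - 2*I*z + 4, so Q'(-2*I) = -12 + 4*I.
P(-2*I) = -2*I*exp(-4*I).

Res(f, -2*I) = (-2*I*exp(-4*I))/(-12 + 4*I) = (-1/20 + 3*I/20)*exp(-4*I)

Final answer: (-1/20 + 3*I/20)*exp(-4*I)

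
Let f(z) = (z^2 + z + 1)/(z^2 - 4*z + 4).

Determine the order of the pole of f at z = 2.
Factor the denominator:
  z^2 - 4*z + 4 = (z - 2)^2

The numerator P(z) = z^2 + z + 1 has P(2) = 7 ≠ 0, so no factor of (z - 2) cancels.
Near z = 2 we can therefore write f(z) = g(z)/(z - 2)^2 with g analytic at 2 and g(2) ≠ 0 (g is just the numerator).

Hence z = 2 is a pole of order 2.

Final answer: 2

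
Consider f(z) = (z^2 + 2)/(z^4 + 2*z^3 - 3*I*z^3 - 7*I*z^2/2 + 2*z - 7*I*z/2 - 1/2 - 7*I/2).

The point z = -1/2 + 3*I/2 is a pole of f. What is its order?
Factor the denominator:
  z^4 + 2*z^3 - 3*I*z^3 - 7*I*z^2/2 + 2*z - 7*I*z/2 - 1/2 - 7*I/2 = (z + 1/2 - 3*I/2)^2*(z + I)*(z + 1 - I)

The numerator P(z) = z^2 + 2 has P(-1/2 + 3*I/2) = -3*I/2 ≠ 0, so no factor of (z + 1/2 - 3*I/2) cancels.
Near z = -1/2 + 3*I/2 we can therefore write f(z) = g(z)/(z + 1/2 - 3*I/2)^2 with g analytic at -1/2 + 3*I/2 and g(-1/2 + 3*I/2) ≠ 0 (g is the numerator divided by the remaining denominator factors).

Hence z = -1/2 + 3*I/2 is a pole of order 2.

Final answer: 2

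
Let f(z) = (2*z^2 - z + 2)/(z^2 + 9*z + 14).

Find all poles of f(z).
{-7, -2}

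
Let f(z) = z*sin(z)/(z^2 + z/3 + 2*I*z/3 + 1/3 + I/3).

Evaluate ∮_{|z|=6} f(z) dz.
By the residue theorem, ∮_C f(z) dz = 2πi · (sum of the residues of f at the poles inside |z| = 6).

The denominator factors as (z + I)*(z + 1/3 - I/3), so the singularities of f are simple poles at z = -I, z = -1/3 + I/3.
  |-I|² = 1 < 36 = 6², so this pole is inside the contour.
  |-1/3 + I/3|² = 2/9 < 36 = 6², so this pole is inside the contour.

With P(z) = z*sin(z) and Q(z) = z^2 + z/3 + 2*I*z/3 + 1/3 + I/3, each pole is simple, so Res(f, z₀) = P(z₀)/Q'(z₀) with Q'(z) = 2*z + 1/3 + 2*I/3.
  Res(f, -I) = P(-I)/Q'(-I) = (-sinh(1))/(1/3 - 4*I/3) = (-3/17 - 12*I/17)*sinh(1)
  Res(f, -1/3 + I/3) = P(-1/3 + I/3)/Q'(-1/3 + I/3) = ((1/3 - I/3)*sin(1/3 - I/3))/(-1/3 + 4*I/3) = (-5/17 - 3*I/17)*sin(1/3 - I/3)

Sum of residues inside C: (-3/17 - 12*I/17)*sinh(1) + (-5/17 - 3*I/17)*sin(1/3 - I/3)
∮_C f(z) dz = 2πi · ((-3/17 - 12*I/17)*sinh(1) + (-5/17 - 3*I/17)*sin(1/3 - I/3)) = pi*(24/17 - 6*I/17)*sinh(1) + pi*(6/17 - 10*I/17)*sin(1/3 - I/3)

Final answer: pi*(24/17 - 6*I/17)*sinh(1) + pi*(6/17 - 10*I/17)*sin(1/3 - I/3)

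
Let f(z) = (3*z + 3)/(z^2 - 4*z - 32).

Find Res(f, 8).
Write f(z) = P(z)/Q(z) with P(z) = 3*z + 3 and Q(z) = z^2 - 4*z - 32.
The denominator factors as Q(z) = (z - 8)*(z + 4), so z = 8 is a simple zero of Q and P is analytic there; z = 8 is therefore a simple pole and
  Res(f, z₀) = P(z₀)/Q'(z₀).

Q'(z) = 2*z - 4, so Q'(8) = 12.
P(8) = 27.

Res(f, 8) = (27)/(12) = 9/4

Final answer: 9/4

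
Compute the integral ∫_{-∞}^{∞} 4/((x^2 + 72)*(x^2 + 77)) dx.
Let f(z) = 4/((z^2 + 72)*(z^2 + 77)). The denominator has no real zeros and deg Q - deg P = 4 ≥ 2, so the integral of f over the upper semicircle |z| = R tends to 0 as R → ∞. Closing the contour in the upper half-plane,
  ∫_{-∞}^{∞} f(x) dx = 2πi · Σ Res(f, z_k)  over the poles with Im z_k > 0.

Zeros of the denominator: z^2 + 72 = 0 gives z = ±6*sqrt(2)*I; z^2 + 77 = 0 gives z = ±sqrt(77)*I.
Upper half-plane: z = 6*sqrt(2)*I, z = sqrt(77)*I (simple).

Each pole is a simple zero of Q(z) = z^4 + 149*z^2 + 5544, so Res(f, z₀) = P(z₀)/Q'(z₀) with P(z) = 4, Q'(z) = 4*z^3 + 298*z:
  Res(f, 6*sqrt(2)*I) = (4)/(60*sqrt(2)*I) = -sqrt(2)*I/30
  Res(f, sqrt(77)*I) = (4)/(-10*sqrt(77)*I) = 2*sqrt(77)*I/385

Sum of residues: I*(-77*sqrt(2) + 12*sqrt(77))/2310
∫_{-∞}^{∞} f(x) dx = 2πi · (I*(-77*sqrt(2) + 12*sqrt(77))/2310) = pi*(-12*sqrt(77) + 77*sqrt(2))/1155

Final answer: pi*(-12*sqrt(77) + 77*sqrt(2))/1155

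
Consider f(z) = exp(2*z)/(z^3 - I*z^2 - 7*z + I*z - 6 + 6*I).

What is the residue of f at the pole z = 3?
(4/85 + I/85)*exp(6)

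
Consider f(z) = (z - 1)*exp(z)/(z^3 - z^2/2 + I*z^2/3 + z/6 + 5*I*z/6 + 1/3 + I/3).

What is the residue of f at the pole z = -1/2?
Write f(z) = P(z)/Q(z) with P(z) = (z - 1)*exp(z) and Q(z) = z^3 - z^2/2 + I*z^2/3 + z/6 + 5*I*z/6 + 1/3 + I/3.
The denominator factors as Q(z) = (z + 1/2)*(z - 1 + I)*(z - 2*I/3), so z = -1/2 is a simple zero of Q and P is analytic there; z = -1/2 is therefore a simple pole and
  Res(f, z₀) = P(z₀)/Q'(z₀).

Q'(z) = 3*z^2 - z + 2*I*z/3 + 1/6 + 5*I/6, so Q'(-1/2) = 17/12 + I/2.
P(-1/2) = -3*exp(-1/2)/2.

Res(f, -1/2) = (-3*exp(-1/2)/2)/(17/12 + I/2) = (-306/325 + 108*I/325)*exp(-1/2)

Final answer: (-306/325 + 108*I/325)*exp(-1/2)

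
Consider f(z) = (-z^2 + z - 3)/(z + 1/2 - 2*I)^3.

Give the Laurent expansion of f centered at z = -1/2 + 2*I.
Put w = z - (-1/2 + 2*I), i.e. z = w - 1/2 + 2*I. The denominator is w^3, so it suffices to rewrite the numerator in powers of w.

P(z) = -z^2 + z - 3
P(w - 1/2 + 2*I) = 1/4 + 4*I + (2 - 4*I)*w - w^2

Dividing each term by w^3:
  f = (1/4 + 4*I)/w^3 + (2 - 4*I)/w^2 - 1/w

Substituting back w = z + 1/2 - 2*I:
  f(z) = (1/4 + 4*I)/(z + 1/2 - 2*I)^3 + (2 - 4*I)/(z + 1/2 - 2*I)^2 - 1/(z + 1/2 - 2*I)

The series is finite because the numerator is a polynomial; the negative powers form the principal part, and the coefficient of 1/(z + 1/2 - 2*I) gives Res(f, -1/2 + 2*I) = -1.

Final answer: (1/4 + 4*I)/(z + 1/2 - 2*I)^3 + (2 - 4*I)/(z + 1/2 - 2*I)^2 - 1/(z + 1/2 - 2*I)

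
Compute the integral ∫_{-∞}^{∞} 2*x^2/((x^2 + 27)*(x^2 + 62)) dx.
Let f(z) = 2*z^2/((z^2 + 27)*(z^2 + 62)). The denominator has no real zeros and deg Q - deg P = 2 ≥ 2, so the integral of f over the upper semicircle |z| = R tends to 0 as R → ∞. Closing the contour in the upper half-plane,
  ∫_{-∞}^{∞} f(x) dx = 2πi · Σ Res(f, z_k)  over the poles with Im z_k > 0.

Zeros of the denominator: z^2 + 62 = 0 gives z = ±sqrt(62)*I; z^2 + 27 = 0 gives z = ±3*sqrt(3)*I.
Upper half-plane: z = 3*sqrt(3)*I, z = sqrt(62)*I (simple).

Each pole is a simple zero of Q(z) = z^4 + 89*z^2 + 1674, so Res(f, z₀) = P(z₀)/Q'(z₀) with P(z) = 2*z^2, Q'(z) = 4*z^3 + 178*z:
  Res(f, 3*sqrt(3)*I) = (-54)/(210*sqrt(3)*I) = 3*sqrt(3)*I/35
  Res(f, sqrt(62)*I) = (-124)/(-70*sqrt(62)*I) = -sqrt(62)*I/35

Sum of residues: I*(-sqrt(62) + 3*sqrt(3))/35
∫_{-∞}^{∞} f(x) dx = 2πi · (I*(-sqrt(62) + 3*sqrt(3))/35) = 2*pi*(-3*sqrt(3) + sqrt(62))/35

Final answer: 2*pi*(-3*sqrt(3) + sqrt(62))/35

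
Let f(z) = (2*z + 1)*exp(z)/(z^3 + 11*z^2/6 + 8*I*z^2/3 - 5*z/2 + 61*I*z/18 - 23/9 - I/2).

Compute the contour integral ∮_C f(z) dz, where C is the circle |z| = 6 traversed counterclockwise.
By the residue theorem, ∮_C f(z) dz = 2πi · (sum of the residues of f at the poles inside |z| = 6).

The denominator factors as (z - 2/3 + I)*(z + 1 + 2*I/3)*(z + 3/2 + I), so the singularities of f are simple poles at z = 2/3 - I, z = -1 - 2*I/3, z = -3/2 - I.
  |2/3 - I|² = 13/9 < 36 = 6², so this pole is inside the contour.
  |-1 - 2*I/3|² = 13/9 < 36 = 6², so this pole is inside the contour.
  |-3/2 - I|² = 13/4 < 36 = 6², so this pole is inside the contour.

With P(z) = (2*z + 1)*exp(z) and Q(z) = z^3 + 11*z^2/6 + 8*I*z^2/3 - 5*z/2 + 61*I*z/18 - 23/9 - I/2, each pole is simple, so Res(f, z₀) = P(z₀)/Q'(z₀) with Q'(z) = 3*z^2 + 11*z/3 + 16*I*z/3 - 5/2 + 61*I/18.
  Res(f, 2/3 - I) = P(2/3 - I)/Q'(2/3 - I) = ((7/3 - 2*I)*exp(2/3 - I))/(65/18 - 13*I/18) = (123/169 - 69*I/169)*exp(2/3 - I)
  Res(f, -1 - 2*I/3) = P(-1 - 2*I/3)/Q'(-1 - 2*I/3) = ((-1 - 4*I/3)*exp(-1 - 2*I/3))/(-17/18 - 7*I/18) = (237/169 + 141*I/169)*exp(-1 - 2*I/3)
  Res(f, -3/2 - I) = P(-3/2 - I)/Q'(-3/2 - I) = ((-2 - 2*I)*exp(-3/2 - I))/(13/12 + 13*I/18) = (-360/169 - 72*I/169)*exp(-3/2 - I)

Sum of residues inside C: (123/169 - 69*I/169)*exp(2/3 - I) + (237/169 + 141*I/169)*exp(-1 - 2*I/3) + (-360/169 - 72*I/169)*exp(-3/2 - I)
∮_C f(z) dz = 2πi · ((123/169 - 69*I/169)*exp(2/3 - I) + (237/169 + 141*I/169)*exp(-1 - 2*I/3) + (-360/169 - 72*I/169)*exp(-3/2 - I)) = pi*(144/169 - 720*I/169)*exp(-3/2 - I) + pi*(138/169 + 246*I/169)*exp(2/3 - I) + pi*(-282/169 + 474*I/169)*exp(-1 - 2*I/3)

Final answer: pi*(144/169 - 720*I/169)*exp(-3/2 - I) + pi*(138/169 + 246*I/169)*exp(2/3 - I) + pi*(-282/169 + 474*I/169)*exp(-1 - 2*I/3)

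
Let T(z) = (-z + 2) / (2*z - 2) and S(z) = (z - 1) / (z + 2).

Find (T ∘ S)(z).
(T ∘ S)(z) = T(S(z)) = ((-1)*S(z) + (2))/((2)*S(z) + (-2)). Multiply numerator and denominator by z + 2:
  numerator:   (-1)*(z - 1) + (2)*(z + 2) = z + 5
  denominator: (2)*(z - 1) + (-2)*(z + 2) = -6
(T ∘ S)(z) = (z + 5)/(-6) = (-z - 5)/6

Final answer: (-z - 5)/6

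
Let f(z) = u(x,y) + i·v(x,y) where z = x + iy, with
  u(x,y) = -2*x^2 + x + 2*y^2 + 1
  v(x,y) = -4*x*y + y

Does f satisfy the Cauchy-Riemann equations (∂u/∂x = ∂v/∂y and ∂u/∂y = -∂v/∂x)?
∂u/∂x = 1 - 4*x
∂v/∂y = 1 - 4*x
∂u/∂y = 4*y
∂v/∂x = -4*y
∂u/∂x = ∂v/∂y and ∂u/∂y = -∂v/∂x hold identically; f is analytic.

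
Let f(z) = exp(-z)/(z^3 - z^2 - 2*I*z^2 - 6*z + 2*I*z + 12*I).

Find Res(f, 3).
Write f(z) = P(z)/Q(z) with P(z) = exp(-z) and Q(z) = z^3 - z^2 - 2*I*z^2 - 6*z + 2*I*z + 12*I.
The denominator factors as Q(z) = (z + 2)*(z - 3)*(z - 2*I), so z = 3 is a simple zero of Q and P is analytic there; z = 3 is therefore a simple pole and
  Res(f, z₀) = P(z₀)/Q'(z₀).

Q'(z) = 3*z^2 - 2*z - 4*I*z - 6 + 2*I, so Q'(3) = 15 - 10*I.
P(3) = exp(-3).

Res(f, 3) = (exp(-3))/(15 - 10*I) = (3/65 + 2*I/65)*exp(-3)

Final answer: (3/65 + 2*I/65)*exp(-3)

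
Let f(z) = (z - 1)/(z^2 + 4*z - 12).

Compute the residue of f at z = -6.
7/8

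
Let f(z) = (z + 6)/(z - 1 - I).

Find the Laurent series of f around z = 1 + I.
(7 + I)/(z - 1 - I) + 1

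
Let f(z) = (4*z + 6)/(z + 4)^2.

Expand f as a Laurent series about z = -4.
Put w = z - (-4), i.e. z = w - 4. The denominator is w^2, so it suffices to rewrite the numerator in powers of w.

P(z) = 4*z + 6
P(w - 4) = -10 + 4*w

Dividing each term by w^2:
  f = -10/w^2 + 4/w

Substituting back w = z + 4:
  f(z) = -10/(z + 4)^2 + 4/(z + 4)

The series is finite because the numerator is a polynomial; the negative powers form the principal part, and the coefficient of 1/(z + 4) gives Res(f, -4) = 4.

Final answer: -10/(z + 4)^2 + 4/(z + 4)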